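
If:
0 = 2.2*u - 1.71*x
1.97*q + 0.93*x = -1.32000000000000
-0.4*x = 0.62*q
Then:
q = -2.50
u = 3.01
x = 3.87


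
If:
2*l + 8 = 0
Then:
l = -4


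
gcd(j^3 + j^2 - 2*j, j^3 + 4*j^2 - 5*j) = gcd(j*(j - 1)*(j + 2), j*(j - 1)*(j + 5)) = j^2 - j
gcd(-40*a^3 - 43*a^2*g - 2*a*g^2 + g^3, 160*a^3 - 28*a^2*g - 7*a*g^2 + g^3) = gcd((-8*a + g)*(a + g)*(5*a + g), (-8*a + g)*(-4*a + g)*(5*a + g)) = 40*a^2 + 3*a*g - g^2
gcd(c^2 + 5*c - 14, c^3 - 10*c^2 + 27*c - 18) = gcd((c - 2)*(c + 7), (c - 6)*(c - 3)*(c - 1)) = 1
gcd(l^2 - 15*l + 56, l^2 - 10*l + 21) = l - 7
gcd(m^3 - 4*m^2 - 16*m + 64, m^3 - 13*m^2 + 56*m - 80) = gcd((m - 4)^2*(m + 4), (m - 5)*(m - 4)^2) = m^2 - 8*m + 16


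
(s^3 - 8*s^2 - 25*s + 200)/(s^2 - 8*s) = s - 25/s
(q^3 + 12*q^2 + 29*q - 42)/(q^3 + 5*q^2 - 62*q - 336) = (q - 1)/(q - 8)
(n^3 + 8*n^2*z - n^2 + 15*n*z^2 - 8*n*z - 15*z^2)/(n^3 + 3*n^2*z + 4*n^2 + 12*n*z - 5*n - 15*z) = (n + 5*z)/(n + 5)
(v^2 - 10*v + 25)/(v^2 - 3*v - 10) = (v - 5)/(v + 2)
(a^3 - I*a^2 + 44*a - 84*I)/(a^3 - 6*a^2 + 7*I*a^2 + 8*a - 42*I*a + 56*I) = (a^2 - 8*I*a - 12)/(a^2 - 6*a + 8)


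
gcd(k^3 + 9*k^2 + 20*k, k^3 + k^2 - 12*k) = k^2 + 4*k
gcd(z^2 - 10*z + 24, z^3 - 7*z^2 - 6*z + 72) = z^2 - 10*z + 24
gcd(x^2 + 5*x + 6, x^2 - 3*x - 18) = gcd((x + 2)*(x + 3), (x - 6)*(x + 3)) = x + 3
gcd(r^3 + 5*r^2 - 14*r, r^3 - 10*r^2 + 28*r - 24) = r - 2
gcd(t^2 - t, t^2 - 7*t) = t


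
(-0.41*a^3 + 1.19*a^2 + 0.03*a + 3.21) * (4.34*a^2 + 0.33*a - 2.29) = -1.7794*a^5 + 5.0293*a^4 + 1.4618*a^3 + 11.2162*a^2 + 0.9906*a - 7.3509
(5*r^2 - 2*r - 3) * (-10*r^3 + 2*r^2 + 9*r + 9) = -50*r^5 + 30*r^4 + 71*r^3 + 21*r^2 - 45*r - 27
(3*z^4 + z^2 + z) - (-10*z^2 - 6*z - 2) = 3*z^4 + 11*z^2 + 7*z + 2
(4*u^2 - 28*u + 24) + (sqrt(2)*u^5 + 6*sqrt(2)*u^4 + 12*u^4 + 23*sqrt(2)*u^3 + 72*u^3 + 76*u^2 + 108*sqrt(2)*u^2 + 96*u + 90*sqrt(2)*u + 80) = sqrt(2)*u^5 + 6*sqrt(2)*u^4 + 12*u^4 + 23*sqrt(2)*u^3 + 72*u^3 + 80*u^2 + 108*sqrt(2)*u^2 + 68*u + 90*sqrt(2)*u + 104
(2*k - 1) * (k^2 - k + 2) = 2*k^3 - 3*k^2 + 5*k - 2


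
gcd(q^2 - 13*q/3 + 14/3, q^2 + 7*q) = 1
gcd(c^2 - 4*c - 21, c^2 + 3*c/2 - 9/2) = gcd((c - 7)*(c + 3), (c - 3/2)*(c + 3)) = c + 3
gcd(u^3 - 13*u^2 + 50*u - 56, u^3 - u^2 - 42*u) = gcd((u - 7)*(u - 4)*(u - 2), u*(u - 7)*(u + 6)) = u - 7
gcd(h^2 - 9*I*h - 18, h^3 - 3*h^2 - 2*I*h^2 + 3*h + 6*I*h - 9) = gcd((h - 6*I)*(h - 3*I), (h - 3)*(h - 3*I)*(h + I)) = h - 3*I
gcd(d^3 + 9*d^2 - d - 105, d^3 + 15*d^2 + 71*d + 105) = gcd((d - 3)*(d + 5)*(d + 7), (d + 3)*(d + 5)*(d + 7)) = d^2 + 12*d + 35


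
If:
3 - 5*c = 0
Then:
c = 3/5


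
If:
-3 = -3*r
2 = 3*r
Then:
No Solution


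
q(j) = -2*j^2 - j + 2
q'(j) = -4*j - 1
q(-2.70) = -9.88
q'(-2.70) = 9.80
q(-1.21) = 0.28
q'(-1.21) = 3.84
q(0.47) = 1.09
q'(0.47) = -2.88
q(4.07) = -35.20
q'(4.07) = -17.28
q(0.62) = 0.61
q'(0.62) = -3.48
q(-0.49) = 2.01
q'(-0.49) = 0.96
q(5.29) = -59.26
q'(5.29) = -22.16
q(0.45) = 1.14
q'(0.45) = -2.80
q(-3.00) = -13.00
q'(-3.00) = 11.00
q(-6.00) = -64.00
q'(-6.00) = 23.00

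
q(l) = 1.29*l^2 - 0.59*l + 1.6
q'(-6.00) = -16.07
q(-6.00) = 51.58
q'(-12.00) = -31.55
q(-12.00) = 194.44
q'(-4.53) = -12.28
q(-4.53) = 30.74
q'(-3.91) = -10.68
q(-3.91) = 23.63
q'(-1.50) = -4.46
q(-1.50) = 5.39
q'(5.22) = 12.88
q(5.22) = 33.67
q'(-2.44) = -6.89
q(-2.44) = 10.72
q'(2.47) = 5.78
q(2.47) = 8.01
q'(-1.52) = -4.51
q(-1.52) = 5.48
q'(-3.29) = -9.08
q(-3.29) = 17.50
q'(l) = 2.58*l - 0.59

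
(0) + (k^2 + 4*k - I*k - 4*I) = k^2 + 4*k - I*k - 4*I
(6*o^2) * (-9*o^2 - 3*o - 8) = -54*o^4 - 18*o^3 - 48*o^2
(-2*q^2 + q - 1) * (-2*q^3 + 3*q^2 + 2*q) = 4*q^5 - 8*q^4 + q^3 - q^2 - 2*q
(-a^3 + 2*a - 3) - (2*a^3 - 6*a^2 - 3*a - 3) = -3*a^3 + 6*a^2 + 5*a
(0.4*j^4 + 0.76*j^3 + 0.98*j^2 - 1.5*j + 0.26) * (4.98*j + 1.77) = 1.992*j^5 + 4.4928*j^4 + 6.2256*j^3 - 5.7354*j^2 - 1.3602*j + 0.4602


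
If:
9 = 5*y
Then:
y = 9/5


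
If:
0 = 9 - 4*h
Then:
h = 9/4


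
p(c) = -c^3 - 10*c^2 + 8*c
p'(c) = -3*c^2 - 20*c + 8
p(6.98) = -771.43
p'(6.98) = -277.76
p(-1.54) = -32.38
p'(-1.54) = 31.69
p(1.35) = -9.89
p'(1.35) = -24.47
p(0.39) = 1.54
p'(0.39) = -0.26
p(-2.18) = -54.60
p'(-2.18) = 37.34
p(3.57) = -144.39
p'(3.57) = -101.63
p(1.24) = -7.36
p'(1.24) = -21.41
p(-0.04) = -0.34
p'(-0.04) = 8.80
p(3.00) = -93.00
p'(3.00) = -79.00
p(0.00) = 0.00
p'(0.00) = 8.00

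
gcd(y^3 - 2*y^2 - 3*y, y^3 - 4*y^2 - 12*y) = y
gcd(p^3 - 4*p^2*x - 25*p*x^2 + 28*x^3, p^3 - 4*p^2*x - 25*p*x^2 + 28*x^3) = p^3 - 4*p^2*x - 25*p*x^2 + 28*x^3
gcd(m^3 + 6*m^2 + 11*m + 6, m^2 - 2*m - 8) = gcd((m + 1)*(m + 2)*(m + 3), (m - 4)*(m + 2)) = m + 2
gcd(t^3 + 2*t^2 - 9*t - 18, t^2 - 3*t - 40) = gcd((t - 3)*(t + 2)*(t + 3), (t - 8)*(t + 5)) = 1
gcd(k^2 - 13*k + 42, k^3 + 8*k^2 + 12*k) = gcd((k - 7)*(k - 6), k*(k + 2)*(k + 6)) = 1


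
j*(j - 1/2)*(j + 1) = j^3 + j^2/2 - j/2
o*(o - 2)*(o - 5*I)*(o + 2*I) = o^4 - 2*o^3 - 3*I*o^3 + 10*o^2 + 6*I*o^2 - 20*o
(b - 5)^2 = b^2 - 10*b + 25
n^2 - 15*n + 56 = (n - 8)*(n - 7)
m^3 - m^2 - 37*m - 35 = (m - 7)*(m + 1)*(m + 5)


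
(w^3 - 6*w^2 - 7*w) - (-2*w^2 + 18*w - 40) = w^3 - 4*w^2 - 25*w + 40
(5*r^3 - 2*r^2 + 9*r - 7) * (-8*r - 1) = -40*r^4 + 11*r^3 - 70*r^2 + 47*r + 7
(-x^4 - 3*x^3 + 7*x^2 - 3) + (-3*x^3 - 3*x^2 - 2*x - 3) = -x^4 - 6*x^3 + 4*x^2 - 2*x - 6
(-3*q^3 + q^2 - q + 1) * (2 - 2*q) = 6*q^4 - 8*q^3 + 4*q^2 - 4*q + 2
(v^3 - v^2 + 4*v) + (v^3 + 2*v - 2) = 2*v^3 - v^2 + 6*v - 2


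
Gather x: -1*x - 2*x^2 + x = -2*x^2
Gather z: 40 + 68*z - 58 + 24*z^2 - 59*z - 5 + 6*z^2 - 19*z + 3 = 30*z^2 - 10*z - 20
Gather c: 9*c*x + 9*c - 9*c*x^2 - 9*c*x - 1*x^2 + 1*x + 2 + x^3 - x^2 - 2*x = c*(9 - 9*x^2) + x^3 - 2*x^2 - x + 2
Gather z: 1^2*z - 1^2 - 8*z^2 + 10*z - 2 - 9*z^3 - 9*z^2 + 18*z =-9*z^3 - 17*z^2 + 29*z - 3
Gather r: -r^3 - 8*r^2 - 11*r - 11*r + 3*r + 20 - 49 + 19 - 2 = -r^3 - 8*r^2 - 19*r - 12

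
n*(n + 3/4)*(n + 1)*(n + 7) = n^4 + 35*n^3/4 + 13*n^2 + 21*n/4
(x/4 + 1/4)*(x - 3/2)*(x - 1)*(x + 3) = x^4/4 + 3*x^3/8 - 11*x^2/8 - 3*x/8 + 9/8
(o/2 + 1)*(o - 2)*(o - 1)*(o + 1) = o^4/2 - 5*o^2/2 + 2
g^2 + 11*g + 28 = (g + 4)*(g + 7)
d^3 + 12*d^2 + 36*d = d*(d + 6)^2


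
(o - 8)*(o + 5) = o^2 - 3*o - 40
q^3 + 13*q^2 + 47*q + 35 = (q + 1)*(q + 5)*(q + 7)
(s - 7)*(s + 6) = s^2 - s - 42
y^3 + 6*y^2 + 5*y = y*(y + 1)*(y + 5)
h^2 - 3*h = h*(h - 3)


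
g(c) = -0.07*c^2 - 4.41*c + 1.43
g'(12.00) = -6.09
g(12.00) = -61.57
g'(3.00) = -4.83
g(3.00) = -12.43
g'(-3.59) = -3.91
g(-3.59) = 16.36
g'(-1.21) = -4.24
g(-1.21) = 6.66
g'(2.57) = -4.77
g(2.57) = -10.37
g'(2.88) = -4.81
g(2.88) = -11.85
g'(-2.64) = -4.04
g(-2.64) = 12.58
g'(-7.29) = -3.39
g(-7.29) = 29.86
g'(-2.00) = -4.13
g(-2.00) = 9.97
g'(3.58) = -4.91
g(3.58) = -15.25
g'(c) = -0.14*c - 4.41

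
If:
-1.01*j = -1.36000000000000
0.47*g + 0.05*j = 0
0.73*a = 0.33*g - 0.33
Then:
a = -0.52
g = -0.14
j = 1.35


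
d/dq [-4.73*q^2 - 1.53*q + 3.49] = -9.46*q - 1.53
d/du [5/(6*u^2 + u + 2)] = 5*(-12*u - 1)/(6*u^2 + u + 2)^2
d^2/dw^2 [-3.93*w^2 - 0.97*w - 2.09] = -7.86000000000000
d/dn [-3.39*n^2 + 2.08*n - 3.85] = 2.08 - 6.78*n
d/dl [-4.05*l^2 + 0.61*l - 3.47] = 0.61 - 8.1*l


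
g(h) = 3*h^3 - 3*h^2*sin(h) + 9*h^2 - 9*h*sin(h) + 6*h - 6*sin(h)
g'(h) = -3*h^2*cos(h) + 9*h^2 - 6*h*sin(h) - 9*h*cos(h) + 18*h - 9*sin(h) - 6*cos(h) + 6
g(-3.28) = -29.92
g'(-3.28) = 53.93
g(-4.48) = -141.19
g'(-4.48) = 129.36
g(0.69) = 0.73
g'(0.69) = 3.82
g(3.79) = 365.58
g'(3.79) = 288.98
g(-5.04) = -220.58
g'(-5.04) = 152.15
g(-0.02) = -0.00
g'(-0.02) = 0.00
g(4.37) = 545.12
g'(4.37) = 324.16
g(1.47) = 12.22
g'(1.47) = 31.59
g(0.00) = 0.00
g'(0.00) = 0.00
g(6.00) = 1054.94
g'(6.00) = 289.27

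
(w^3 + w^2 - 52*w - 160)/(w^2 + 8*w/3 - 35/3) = 3*(w^2 - 4*w - 32)/(3*w - 7)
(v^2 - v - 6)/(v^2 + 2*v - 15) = (v + 2)/(v + 5)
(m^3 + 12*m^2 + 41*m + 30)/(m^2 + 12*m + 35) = (m^2 + 7*m + 6)/(m + 7)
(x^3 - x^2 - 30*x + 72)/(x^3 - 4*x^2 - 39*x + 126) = (x - 4)/(x - 7)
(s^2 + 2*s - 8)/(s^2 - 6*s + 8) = (s + 4)/(s - 4)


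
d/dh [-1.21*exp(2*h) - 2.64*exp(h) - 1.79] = (-2.42*exp(h) - 2.64)*exp(h)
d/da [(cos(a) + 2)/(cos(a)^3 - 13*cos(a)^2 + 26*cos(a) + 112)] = (2*cos(a) - 15)*sin(a)/((cos(a) - 8)^2*(cos(a) - 7)^2)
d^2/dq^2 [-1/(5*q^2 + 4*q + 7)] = 2*(25*q^2 + 20*q - 4*(5*q + 2)^2 + 35)/(5*q^2 + 4*q + 7)^3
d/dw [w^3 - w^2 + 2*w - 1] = 3*w^2 - 2*w + 2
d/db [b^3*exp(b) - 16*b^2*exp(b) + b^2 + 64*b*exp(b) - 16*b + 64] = b^3*exp(b) - 13*b^2*exp(b) + 32*b*exp(b) + 2*b + 64*exp(b) - 16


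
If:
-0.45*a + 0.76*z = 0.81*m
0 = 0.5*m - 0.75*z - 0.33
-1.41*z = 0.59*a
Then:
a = -2.06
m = 1.95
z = 0.86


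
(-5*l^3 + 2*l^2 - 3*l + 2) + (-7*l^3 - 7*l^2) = -12*l^3 - 5*l^2 - 3*l + 2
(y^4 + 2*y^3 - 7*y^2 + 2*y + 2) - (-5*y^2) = y^4 + 2*y^3 - 2*y^2 + 2*y + 2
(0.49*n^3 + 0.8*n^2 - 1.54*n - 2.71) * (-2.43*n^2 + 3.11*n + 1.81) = -1.1907*n^5 - 0.4201*n^4 + 7.1171*n^3 + 3.2439*n^2 - 11.2155*n - 4.9051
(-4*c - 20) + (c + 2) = -3*c - 18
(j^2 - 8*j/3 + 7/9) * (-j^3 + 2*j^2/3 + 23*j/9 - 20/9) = -j^5 + 10*j^4/3 - 230*j^2/27 + 641*j/81 - 140/81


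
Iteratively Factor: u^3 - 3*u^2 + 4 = (u - 2)*(u^2 - u - 2) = (u - 2)^2*(u + 1)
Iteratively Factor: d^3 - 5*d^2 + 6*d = (d)*(d^2 - 5*d + 6) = d*(d - 2)*(d - 3)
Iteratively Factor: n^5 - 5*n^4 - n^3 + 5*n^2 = (n)*(n^4 - 5*n^3 - n^2 + 5*n) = n*(n + 1)*(n^3 - 6*n^2 + 5*n) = n^2*(n + 1)*(n^2 - 6*n + 5) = n^2*(n - 5)*(n + 1)*(n - 1)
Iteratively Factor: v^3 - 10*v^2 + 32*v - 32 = (v - 4)*(v^2 - 6*v + 8) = (v - 4)*(v - 2)*(v - 4)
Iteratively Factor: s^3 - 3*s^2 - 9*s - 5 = (s - 5)*(s^2 + 2*s + 1) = (s - 5)*(s + 1)*(s + 1)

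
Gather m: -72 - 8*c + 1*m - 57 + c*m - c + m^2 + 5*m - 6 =-9*c + m^2 + m*(c + 6) - 135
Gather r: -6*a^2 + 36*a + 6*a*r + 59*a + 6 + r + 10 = -6*a^2 + 95*a + r*(6*a + 1) + 16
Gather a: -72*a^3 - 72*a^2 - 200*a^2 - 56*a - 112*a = -72*a^3 - 272*a^2 - 168*a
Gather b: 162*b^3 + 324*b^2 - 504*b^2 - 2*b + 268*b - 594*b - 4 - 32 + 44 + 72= 162*b^3 - 180*b^2 - 328*b + 80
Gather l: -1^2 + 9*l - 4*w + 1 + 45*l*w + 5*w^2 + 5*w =l*(45*w + 9) + 5*w^2 + w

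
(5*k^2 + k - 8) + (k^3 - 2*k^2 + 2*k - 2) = k^3 + 3*k^2 + 3*k - 10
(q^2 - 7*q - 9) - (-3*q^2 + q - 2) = 4*q^2 - 8*q - 7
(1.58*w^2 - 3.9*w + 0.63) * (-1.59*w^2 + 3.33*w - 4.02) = -2.5122*w^4 + 11.4624*w^3 - 20.3403*w^2 + 17.7759*w - 2.5326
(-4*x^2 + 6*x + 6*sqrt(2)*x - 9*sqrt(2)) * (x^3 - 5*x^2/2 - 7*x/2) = -4*x^5 + 6*sqrt(2)*x^4 + 16*x^4 - 24*sqrt(2)*x^3 - x^3 - 21*x^2 + 3*sqrt(2)*x^2/2 + 63*sqrt(2)*x/2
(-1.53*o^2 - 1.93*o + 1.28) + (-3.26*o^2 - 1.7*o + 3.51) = -4.79*o^2 - 3.63*o + 4.79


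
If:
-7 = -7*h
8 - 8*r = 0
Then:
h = 1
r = 1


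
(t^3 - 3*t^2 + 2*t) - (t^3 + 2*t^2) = -5*t^2 + 2*t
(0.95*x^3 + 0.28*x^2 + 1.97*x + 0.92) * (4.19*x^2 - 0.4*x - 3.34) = 3.9805*x^5 + 0.7932*x^4 + 4.9693*x^3 + 2.1316*x^2 - 6.9478*x - 3.0728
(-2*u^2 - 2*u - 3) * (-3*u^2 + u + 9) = 6*u^4 + 4*u^3 - 11*u^2 - 21*u - 27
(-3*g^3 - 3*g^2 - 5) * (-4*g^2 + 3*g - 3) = 12*g^5 + 3*g^4 + 29*g^2 - 15*g + 15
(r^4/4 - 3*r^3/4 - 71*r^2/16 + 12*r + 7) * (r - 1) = r^5/4 - r^4 - 59*r^3/16 + 263*r^2/16 - 5*r - 7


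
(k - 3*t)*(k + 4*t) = k^2 + k*t - 12*t^2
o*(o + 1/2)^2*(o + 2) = o^4 + 3*o^3 + 9*o^2/4 + o/2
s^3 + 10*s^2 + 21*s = s*(s + 3)*(s + 7)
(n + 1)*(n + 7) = n^2 + 8*n + 7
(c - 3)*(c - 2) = c^2 - 5*c + 6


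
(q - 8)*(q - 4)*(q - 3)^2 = q^4 - 18*q^3 + 113*q^2 - 300*q + 288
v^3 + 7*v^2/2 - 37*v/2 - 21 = (v - 7/2)*(v + 1)*(v + 6)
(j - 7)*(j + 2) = j^2 - 5*j - 14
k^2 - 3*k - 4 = (k - 4)*(k + 1)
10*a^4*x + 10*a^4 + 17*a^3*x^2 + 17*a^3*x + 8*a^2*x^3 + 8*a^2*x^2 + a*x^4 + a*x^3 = (a + x)*(2*a + x)*(5*a + x)*(a*x + a)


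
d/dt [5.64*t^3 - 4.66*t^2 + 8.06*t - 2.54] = 16.92*t^2 - 9.32*t + 8.06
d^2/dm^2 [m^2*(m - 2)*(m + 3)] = 12*m^2 + 6*m - 12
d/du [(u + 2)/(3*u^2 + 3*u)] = (u*(u + 1) - (u + 2)*(2*u + 1))/(3*u^2*(u + 1)^2)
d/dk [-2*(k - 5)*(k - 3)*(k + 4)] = -6*k^2 + 16*k + 34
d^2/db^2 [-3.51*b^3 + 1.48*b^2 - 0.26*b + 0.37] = 2.96 - 21.06*b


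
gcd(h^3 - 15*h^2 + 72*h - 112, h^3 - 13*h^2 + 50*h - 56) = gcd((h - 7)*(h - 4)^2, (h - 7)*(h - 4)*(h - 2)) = h^2 - 11*h + 28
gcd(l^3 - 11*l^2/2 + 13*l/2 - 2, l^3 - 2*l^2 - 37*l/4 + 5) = l^2 - 9*l/2 + 2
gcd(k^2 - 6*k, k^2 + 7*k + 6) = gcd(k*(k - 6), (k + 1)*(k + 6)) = 1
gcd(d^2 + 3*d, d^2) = d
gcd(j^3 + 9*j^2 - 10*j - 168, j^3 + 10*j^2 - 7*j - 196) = j^2 + 3*j - 28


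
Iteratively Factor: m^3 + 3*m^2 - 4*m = (m + 4)*(m^2 - m) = (m - 1)*(m + 4)*(m)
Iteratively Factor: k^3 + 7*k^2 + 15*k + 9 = (k + 3)*(k^2 + 4*k + 3) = (k + 1)*(k + 3)*(k + 3)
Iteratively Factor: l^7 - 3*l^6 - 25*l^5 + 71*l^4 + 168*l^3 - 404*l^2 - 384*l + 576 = (l - 4)*(l^6 + l^5 - 21*l^4 - 13*l^3 + 116*l^2 + 60*l - 144) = (l - 4)*(l + 2)*(l^5 - l^4 - 19*l^3 + 25*l^2 + 66*l - 72) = (l - 4)*(l + 2)^2*(l^4 - 3*l^3 - 13*l^2 + 51*l - 36) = (l - 4)*(l + 2)^2*(l + 4)*(l^3 - 7*l^2 + 15*l - 9) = (l - 4)*(l - 1)*(l + 2)^2*(l + 4)*(l^2 - 6*l + 9) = (l - 4)*(l - 3)*(l - 1)*(l + 2)^2*(l + 4)*(l - 3)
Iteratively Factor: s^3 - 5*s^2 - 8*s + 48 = (s + 3)*(s^2 - 8*s + 16) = (s - 4)*(s + 3)*(s - 4)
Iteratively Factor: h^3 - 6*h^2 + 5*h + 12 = (h - 3)*(h^2 - 3*h - 4) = (h - 3)*(h + 1)*(h - 4)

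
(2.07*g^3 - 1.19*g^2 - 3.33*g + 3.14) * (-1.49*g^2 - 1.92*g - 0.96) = -3.0843*g^5 - 2.2013*g^4 + 5.2593*g^3 + 2.8574*g^2 - 2.832*g - 3.0144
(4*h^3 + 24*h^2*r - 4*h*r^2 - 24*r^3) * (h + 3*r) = 4*h^4 + 36*h^3*r + 68*h^2*r^2 - 36*h*r^3 - 72*r^4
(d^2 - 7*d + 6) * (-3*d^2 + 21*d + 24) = -3*d^4 + 42*d^3 - 141*d^2 - 42*d + 144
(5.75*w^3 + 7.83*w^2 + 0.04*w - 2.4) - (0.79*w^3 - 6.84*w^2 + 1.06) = 4.96*w^3 + 14.67*w^2 + 0.04*w - 3.46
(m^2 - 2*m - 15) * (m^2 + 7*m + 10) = m^4 + 5*m^3 - 19*m^2 - 125*m - 150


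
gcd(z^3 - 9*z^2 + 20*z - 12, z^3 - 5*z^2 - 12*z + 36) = z^2 - 8*z + 12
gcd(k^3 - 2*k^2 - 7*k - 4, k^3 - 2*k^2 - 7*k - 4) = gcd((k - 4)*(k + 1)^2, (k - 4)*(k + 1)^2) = k^3 - 2*k^2 - 7*k - 4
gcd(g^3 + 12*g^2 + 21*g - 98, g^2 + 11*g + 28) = g + 7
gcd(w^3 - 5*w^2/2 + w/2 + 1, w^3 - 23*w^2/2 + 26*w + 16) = w + 1/2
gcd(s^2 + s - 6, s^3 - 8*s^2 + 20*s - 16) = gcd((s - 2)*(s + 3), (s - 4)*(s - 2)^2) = s - 2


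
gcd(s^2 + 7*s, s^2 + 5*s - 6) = 1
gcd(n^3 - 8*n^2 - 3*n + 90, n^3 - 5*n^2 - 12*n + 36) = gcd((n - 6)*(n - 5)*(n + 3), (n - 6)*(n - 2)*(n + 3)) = n^2 - 3*n - 18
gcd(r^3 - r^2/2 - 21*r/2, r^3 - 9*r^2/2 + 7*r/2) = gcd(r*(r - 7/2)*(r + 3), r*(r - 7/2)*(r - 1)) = r^2 - 7*r/2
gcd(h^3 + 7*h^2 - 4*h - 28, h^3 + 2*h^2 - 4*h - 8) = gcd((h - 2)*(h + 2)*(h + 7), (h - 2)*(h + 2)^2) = h^2 - 4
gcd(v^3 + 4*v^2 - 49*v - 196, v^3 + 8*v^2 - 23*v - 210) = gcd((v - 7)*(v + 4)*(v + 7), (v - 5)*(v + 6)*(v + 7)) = v + 7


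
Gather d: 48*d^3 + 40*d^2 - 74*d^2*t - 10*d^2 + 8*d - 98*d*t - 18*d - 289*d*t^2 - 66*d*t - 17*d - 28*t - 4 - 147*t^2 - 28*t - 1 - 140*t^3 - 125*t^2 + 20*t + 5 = 48*d^3 + d^2*(30 - 74*t) + d*(-289*t^2 - 164*t - 27) - 140*t^3 - 272*t^2 - 36*t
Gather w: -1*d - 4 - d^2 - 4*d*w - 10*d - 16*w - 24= -d^2 - 11*d + w*(-4*d - 16) - 28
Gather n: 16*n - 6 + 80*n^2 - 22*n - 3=80*n^2 - 6*n - 9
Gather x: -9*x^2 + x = -9*x^2 + x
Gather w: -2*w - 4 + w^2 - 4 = w^2 - 2*w - 8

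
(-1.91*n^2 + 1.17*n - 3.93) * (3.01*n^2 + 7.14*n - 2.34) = -5.7491*n^4 - 10.1157*n^3 + 0.993899999999999*n^2 - 30.798*n + 9.1962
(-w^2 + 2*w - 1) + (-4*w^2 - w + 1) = -5*w^2 + w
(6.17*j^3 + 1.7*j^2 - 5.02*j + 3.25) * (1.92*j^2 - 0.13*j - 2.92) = 11.8464*j^5 + 2.4619*j^4 - 27.8758*j^3 + 1.9286*j^2 + 14.2359*j - 9.49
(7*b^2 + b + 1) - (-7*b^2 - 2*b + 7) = 14*b^2 + 3*b - 6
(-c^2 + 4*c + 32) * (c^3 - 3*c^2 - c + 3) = -c^5 + 7*c^4 + 21*c^3 - 103*c^2 - 20*c + 96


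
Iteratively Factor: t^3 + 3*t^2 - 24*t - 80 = (t - 5)*(t^2 + 8*t + 16) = (t - 5)*(t + 4)*(t + 4)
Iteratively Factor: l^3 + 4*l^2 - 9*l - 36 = (l + 4)*(l^2 - 9) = (l - 3)*(l + 4)*(l + 3)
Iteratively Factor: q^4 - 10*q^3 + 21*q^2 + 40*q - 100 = (q + 2)*(q^3 - 12*q^2 + 45*q - 50) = (q - 5)*(q + 2)*(q^2 - 7*q + 10) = (q - 5)*(q - 2)*(q + 2)*(q - 5)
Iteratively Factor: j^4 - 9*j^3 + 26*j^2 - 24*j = (j - 2)*(j^3 - 7*j^2 + 12*j) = (j - 3)*(j - 2)*(j^2 - 4*j) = (j - 4)*(j - 3)*(j - 2)*(j)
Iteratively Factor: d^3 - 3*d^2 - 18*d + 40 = (d - 5)*(d^2 + 2*d - 8) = (d - 5)*(d - 2)*(d + 4)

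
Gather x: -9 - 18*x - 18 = -18*x - 27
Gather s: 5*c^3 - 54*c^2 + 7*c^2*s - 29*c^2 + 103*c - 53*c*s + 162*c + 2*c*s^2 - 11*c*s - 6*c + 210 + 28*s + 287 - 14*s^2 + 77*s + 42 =5*c^3 - 83*c^2 + 259*c + s^2*(2*c - 14) + s*(7*c^2 - 64*c + 105) + 539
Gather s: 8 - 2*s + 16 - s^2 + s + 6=-s^2 - s + 30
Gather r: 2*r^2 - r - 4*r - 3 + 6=2*r^2 - 5*r + 3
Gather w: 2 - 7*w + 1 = 3 - 7*w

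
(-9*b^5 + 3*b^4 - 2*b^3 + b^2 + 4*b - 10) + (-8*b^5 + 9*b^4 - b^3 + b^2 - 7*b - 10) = -17*b^5 + 12*b^4 - 3*b^3 + 2*b^2 - 3*b - 20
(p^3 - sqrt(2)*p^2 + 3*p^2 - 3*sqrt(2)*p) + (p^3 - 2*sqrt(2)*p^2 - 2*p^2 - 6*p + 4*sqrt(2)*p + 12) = 2*p^3 - 3*sqrt(2)*p^2 + p^2 - 6*p + sqrt(2)*p + 12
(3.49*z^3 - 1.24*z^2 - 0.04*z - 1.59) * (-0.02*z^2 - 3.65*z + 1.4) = -0.0698*z^5 - 12.7137*z^4 + 9.4128*z^3 - 1.5582*z^2 + 5.7475*z - 2.226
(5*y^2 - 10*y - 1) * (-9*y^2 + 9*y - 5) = -45*y^4 + 135*y^3 - 106*y^2 + 41*y + 5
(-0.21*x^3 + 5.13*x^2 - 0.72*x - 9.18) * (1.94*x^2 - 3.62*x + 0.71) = -0.4074*x^5 + 10.7124*x^4 - 20.1165*x^3 - 11.5605*x^2 + 32.7204*x - 6.5178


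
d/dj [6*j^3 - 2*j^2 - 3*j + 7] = 18*j^2 - 4*j - 3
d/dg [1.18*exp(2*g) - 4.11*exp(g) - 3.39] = (2.36*exp(g) - 4.11)*exp(g)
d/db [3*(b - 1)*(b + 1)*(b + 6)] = 9*b^2 + 36*b - 3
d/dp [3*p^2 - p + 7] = 6*p - 1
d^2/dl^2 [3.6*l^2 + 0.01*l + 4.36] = 7.20000000000000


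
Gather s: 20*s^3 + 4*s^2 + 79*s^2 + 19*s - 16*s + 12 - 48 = 20*s^3 + 83*s^2 + 3*s - 36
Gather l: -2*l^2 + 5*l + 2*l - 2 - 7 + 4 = -2*l^2 + 7*l - 5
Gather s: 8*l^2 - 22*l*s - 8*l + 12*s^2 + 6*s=8*l^2 - 8*l + 12*s^2 + s*(6 - 22*l)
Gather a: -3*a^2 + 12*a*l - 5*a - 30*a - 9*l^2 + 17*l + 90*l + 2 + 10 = -3*a^2 + a*(12*l - 35) - 9*l^2 + 107*l + 12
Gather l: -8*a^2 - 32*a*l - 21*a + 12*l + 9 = -8*a^2 - 21*a + l*(12 - 32*a) + 9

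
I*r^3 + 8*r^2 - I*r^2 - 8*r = r*(r - 8*I)*(I*r - I)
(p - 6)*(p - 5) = p^2 - 11*p + 30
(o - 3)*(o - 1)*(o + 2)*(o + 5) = o^4 + 3*o^3 - 15*o^2 - 19*o + 30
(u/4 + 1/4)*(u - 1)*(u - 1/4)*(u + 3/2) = u^4/4 + 5*u^3/16 - 11*u^2/32 - 5*u/16 + 3/32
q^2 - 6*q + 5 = (q - 5)*(q - 1)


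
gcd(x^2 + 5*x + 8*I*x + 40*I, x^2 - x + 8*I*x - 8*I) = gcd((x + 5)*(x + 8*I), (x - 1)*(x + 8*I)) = x + 8*I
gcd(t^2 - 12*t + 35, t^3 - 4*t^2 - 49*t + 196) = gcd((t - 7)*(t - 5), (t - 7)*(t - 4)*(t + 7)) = t - 7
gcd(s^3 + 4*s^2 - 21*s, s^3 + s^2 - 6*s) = s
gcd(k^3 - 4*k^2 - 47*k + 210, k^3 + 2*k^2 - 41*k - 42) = k^2 + k - 42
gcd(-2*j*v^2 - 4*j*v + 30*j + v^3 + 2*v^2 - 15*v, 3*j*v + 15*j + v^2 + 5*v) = v + 5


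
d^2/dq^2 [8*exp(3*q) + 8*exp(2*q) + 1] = (72*exp(q) + 32)*exp(2*q)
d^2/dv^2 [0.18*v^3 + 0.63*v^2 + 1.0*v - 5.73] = 1.08*v + 1.26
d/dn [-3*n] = -3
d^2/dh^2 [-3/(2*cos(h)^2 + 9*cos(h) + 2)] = 3*(16*sin(h)^4 - 73*sin(h)^2 - 171*cos(h)/2 + 27*cos(3*h)/2 - 97)/(-2*sin(h)^2 + 9*cos(h) + 4)^3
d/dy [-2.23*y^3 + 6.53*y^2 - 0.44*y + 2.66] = -6.69*y^2 + 13.06*y - 0.44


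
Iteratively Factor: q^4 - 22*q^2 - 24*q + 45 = (q - 5)*(q^3 + 5*q^2 + 3*q - 9) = (q - 5)*(q + 3)*(q^2 + 2*q - 3) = (q - 5)*(q - 1)*(q + 3)*(q + 3)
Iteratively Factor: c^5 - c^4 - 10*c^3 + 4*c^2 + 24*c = (c + 2)*(c^4 - 3*c^3 - 4*c^2 + 12*c) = (c + 2)^2*(c^3 - 5*c^2 + 6*c) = (c - 3)*(c + 2)^2*(c^2 - 2*c) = c*(c - 3)*(c + 2)^2*(c - 2)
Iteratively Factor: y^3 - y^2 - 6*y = (y - 3)*(y^2 + 2*y) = y*(y - 3)*(y + 2)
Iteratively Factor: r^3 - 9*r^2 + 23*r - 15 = (r - 1)*(r^2 - 8*r + 15) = (r - 3)*(r - 1)*(r - 5)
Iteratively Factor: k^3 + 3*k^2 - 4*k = (k)*(k^2 + 3*k - 4) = k*(k + 4)*(k - 1)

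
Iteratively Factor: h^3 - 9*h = (h + 3)*(h^2 - 3*h) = h*(h + 3)*(h - 3)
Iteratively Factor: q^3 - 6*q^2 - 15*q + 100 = (q + 4)*(q^2 - 10*q + 25) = (q - 5)*(q + 4)*(q - 5)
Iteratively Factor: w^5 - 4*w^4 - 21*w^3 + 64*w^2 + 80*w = (w)*(w^4 - 4*w^3 - 21*w^2 + 64*w + 80) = w*(w - 4)*(w^3 - 21*w - 20) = w*(w - 4)*(w + 4)*(w^2 - 4*w - 5) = w*(w - 5)*(w - 4)*(w + 4)*(w + 1)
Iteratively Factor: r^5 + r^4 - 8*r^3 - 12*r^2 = (r + 2)*(r^4 - r^3 - 6*r^2) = (r + 2)^2*(r^3 - 3*r^2) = r*(r + 2)^2*(r^2 - 3*r) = r*(r - 3)*(r + 2)^2*(r)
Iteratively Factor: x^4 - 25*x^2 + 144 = (x - 3)*(x^3 + 3*x^2 - 16*x - 48) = (x - 3)*(x + 3)*(x^2 - 16) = (x - 4)*(x - 3)*(x + 3)*(x + 4)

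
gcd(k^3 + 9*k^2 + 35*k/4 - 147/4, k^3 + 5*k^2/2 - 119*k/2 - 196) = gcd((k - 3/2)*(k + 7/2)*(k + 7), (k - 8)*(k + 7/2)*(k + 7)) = k^2 + 21*k/2 + 49/2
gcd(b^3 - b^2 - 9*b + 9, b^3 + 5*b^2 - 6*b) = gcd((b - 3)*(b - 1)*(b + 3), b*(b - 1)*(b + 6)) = b - 1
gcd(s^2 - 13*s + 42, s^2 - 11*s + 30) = s - 6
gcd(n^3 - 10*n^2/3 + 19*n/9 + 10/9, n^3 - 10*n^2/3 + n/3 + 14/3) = n - 2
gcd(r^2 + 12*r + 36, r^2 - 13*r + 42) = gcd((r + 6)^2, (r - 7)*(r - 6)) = 1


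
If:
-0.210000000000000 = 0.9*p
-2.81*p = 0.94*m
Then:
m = 0.70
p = -0.23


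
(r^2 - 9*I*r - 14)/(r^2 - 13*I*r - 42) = (r - 2*I)/(r - 6*I)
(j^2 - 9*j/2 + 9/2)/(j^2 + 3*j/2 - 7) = (2*j^2 - 9*j + 9)/(2*j^2 + 3*j - 14)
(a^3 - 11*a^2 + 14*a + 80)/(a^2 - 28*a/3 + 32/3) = 3*(a^2 - 3*a - 10)/(3*a - 4)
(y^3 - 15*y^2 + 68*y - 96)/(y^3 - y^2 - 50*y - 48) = (y^2 - 7*y + 12)/(y^2 + 7*y + 6)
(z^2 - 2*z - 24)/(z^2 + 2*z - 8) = (z - 6)/(z - 2)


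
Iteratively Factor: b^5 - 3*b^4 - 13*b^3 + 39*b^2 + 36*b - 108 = (b + 2)*(b^4 - 5*b^3 - 3*b^2 + 45*b - 54) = (b - 2)*(b + 2)*(b^3 - 3*b^2 - 9*b + 27) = (b - 3)*(b - 2)*(b + 2)*(b^2 - 9) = (b - 3)^2*(b - 2)*(b + 2)*(b + 3)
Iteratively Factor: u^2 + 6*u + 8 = (u + 2)*(u + 4)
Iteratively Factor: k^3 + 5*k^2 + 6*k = (k + 2)*(k^2 + 3*k) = (k + 2)*(k + 3)*(k)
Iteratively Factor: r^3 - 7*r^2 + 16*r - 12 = (r - 2)*(r^2 - 5*r + 6) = (r - 3)*(r - 2)*(r - 2)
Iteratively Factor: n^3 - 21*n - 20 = (n - 5)*(n^2 + 5*n + 4) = (n - 5)*(n + 4)*(n + 1)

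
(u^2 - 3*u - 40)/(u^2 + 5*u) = (u - 8)/u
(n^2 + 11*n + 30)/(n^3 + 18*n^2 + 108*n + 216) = (n + 5)/(n^2 + 12*n + 36)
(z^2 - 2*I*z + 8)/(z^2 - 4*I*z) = (z + 2*I)/z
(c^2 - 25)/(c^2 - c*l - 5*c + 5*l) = (c + 5)/(c - l)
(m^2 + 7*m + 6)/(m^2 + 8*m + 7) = (m + 6)/(m + 7)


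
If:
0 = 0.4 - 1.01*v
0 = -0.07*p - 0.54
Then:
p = -7.71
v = 0.40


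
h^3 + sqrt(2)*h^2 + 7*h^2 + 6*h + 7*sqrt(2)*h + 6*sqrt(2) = (h + 1)*(h + 6)*(h + sqrt(2))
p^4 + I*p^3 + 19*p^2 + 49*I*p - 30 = (p - 5*I)*(p + I)*(p + 2*I)*(p + 3*I)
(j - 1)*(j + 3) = j^2 + 2*j - 3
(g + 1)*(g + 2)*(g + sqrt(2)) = g^3 + sqrt(2)*g^2 + 3*g^2 + 2*g + 3*sqrt(2)*g + 2*sqrt(2)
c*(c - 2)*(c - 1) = c^3 - 3*c^2 + 2*c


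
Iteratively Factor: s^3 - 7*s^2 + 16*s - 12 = (s - 2)*(s^2 - 5*s + 6) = (s - 3)*(s - 2)*(s - 2)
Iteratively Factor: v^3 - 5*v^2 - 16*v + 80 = (v - 4)*(v^2 - v - 20) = (v - 5)*(v - 4)*(v + 4)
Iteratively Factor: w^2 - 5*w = (w)*(w - 5)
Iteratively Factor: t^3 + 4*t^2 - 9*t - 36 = (t - 3)*(t^2 + 7*t + 12) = (t - 3)*(t + 4)*(t + 3)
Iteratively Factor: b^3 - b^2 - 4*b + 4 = (b - 1)*(b^2 - 4) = (b - 2)*(b - 1)*(b + 2)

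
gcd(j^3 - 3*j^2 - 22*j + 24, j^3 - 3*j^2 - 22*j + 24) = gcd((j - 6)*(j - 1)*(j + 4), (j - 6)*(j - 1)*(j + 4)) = j^3 - 3*j^2 - 22*j + 24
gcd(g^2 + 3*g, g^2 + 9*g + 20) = 1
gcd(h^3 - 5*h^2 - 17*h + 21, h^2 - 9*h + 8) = h - 1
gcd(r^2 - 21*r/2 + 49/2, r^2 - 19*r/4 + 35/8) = r - 7/2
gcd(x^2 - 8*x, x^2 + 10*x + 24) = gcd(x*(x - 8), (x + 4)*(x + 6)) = 1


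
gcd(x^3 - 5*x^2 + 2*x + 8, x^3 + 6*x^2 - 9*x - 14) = x^2 - x - 2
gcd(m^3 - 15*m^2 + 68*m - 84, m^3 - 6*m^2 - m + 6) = m - 6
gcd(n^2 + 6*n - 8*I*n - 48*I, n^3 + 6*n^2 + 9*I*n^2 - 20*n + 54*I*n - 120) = n + 6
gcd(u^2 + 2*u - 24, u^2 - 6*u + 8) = u - 4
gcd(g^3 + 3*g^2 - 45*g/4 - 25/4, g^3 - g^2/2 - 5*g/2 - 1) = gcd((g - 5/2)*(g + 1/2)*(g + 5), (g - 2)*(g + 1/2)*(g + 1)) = g + 1/2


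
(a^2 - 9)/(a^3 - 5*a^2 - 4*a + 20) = (a^2 - 9)/(a^3 - 5*a^2 - 4*a + 20)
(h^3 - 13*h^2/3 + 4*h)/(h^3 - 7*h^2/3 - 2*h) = (3*h - 4)/(3*h + 2)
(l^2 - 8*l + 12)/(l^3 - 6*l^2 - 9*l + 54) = (l - 2)/(l^2 - 9)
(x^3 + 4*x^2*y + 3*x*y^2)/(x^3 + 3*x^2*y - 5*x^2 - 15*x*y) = (x + y)/(x - 5)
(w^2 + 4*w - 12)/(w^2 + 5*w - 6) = (w - 2)/(w - 1)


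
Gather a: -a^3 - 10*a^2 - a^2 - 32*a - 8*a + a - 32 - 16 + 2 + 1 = -a^3 - 11*a^2 - 39*a - 45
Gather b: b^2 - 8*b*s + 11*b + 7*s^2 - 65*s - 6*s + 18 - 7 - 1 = b^2 + b*(11 - 8*s) + 7*s^2 - 71*s + 10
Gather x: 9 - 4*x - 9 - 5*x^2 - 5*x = -5*x^2 - 9*x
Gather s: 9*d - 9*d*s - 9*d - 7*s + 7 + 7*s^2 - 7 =7*s^2 + s*(-9*d - 7)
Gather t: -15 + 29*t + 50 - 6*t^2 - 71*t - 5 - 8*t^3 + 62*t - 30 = -8*t^3 - 6*t^2 + 20*t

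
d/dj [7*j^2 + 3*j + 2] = 14*j + 3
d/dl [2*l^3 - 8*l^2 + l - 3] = 6*l^2 - 16*l + 1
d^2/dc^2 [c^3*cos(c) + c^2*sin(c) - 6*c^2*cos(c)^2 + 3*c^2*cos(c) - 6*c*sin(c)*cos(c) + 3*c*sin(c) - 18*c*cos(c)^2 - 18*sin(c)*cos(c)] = -c^3*cos(c) - 7*c^2*sin(c) - 3*c^2*cos(c) + 12*c^2*cos(2*c) - 15*c*sin(c) + 36*sqrt(2)*c*sin(2*c + pi/4) + 10*c*cos(c) + 2*sin(c) + 72*sin(2*c) + 12*cos(c) - 18*cos(2*c) - 6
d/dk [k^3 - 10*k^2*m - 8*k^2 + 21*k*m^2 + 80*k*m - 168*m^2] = 3*k^2 - 20*k*m - 16*k + 21*m^2 + 80*m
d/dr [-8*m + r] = 1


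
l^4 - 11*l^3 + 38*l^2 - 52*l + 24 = (l - 6)*(l - 2)^2*(l - 1)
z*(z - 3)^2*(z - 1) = z^4 - 7*z^3 + 15*z^2 - 9*z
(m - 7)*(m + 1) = m^2 - 6*m - 7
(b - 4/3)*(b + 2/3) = b^2 - 2*b/3 - 8/9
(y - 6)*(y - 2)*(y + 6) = y^3 - 2*y^2 - 36*y + 72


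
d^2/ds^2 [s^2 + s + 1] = 2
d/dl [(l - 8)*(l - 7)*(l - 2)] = 3*l^2 - 34*l + 86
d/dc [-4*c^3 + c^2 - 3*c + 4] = -12*c^2 + 2*c - 3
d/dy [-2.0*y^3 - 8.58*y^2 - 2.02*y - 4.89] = -6.0*y^2 - 17.16*y - 2.02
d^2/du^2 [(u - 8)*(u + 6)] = 2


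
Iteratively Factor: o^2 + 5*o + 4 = (o + 4)*(o + 1)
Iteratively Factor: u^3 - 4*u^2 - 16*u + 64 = (u - 4)*(u^2 - 16) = (u - 4)*(u + 4)*(u - 4)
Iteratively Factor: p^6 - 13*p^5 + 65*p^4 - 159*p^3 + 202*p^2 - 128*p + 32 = (p - 1)*(p^5 - 12*p^4 + 53*p^3 - 106*p^2 + 96*p - 32) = (p - 2)*(p - 1)*(p^4 - 10*p^3 + 33*p^2 - 40*p + 16) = (p - 2)*(p - 1)^2*(p^3 - 9*p^2 + 24*p - 16) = (p - 4)*(p - 2)*(p - 1)^2*(p^2 - 5*p + 4) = (p - 4)^2*(p - 2)*(p - 1)^2*(p - 1)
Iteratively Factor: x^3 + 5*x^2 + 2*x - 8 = (x + 4)*(x^2 + x - 2) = (x + 2)*(x + 4)*(x - 1)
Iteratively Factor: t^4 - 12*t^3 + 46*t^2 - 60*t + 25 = (t - 5)*(t^3 - 7*t^2 + 11*t - 5) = (t - 5)^2*(t^2 - 2*t + 1) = (t - 5)^2*(t - 1)*(t - 1)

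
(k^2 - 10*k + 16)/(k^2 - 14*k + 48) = (k - 2)/(k - 6)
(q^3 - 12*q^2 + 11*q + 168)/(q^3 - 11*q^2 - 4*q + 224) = (q + 3)/(q + 4)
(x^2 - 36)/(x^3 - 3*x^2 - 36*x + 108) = 1/(x - 3)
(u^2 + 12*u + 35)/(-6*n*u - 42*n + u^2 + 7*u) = (u + 5)/(-6*n + u)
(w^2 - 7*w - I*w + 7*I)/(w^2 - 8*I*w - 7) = (w - 7)/(w - 7*I)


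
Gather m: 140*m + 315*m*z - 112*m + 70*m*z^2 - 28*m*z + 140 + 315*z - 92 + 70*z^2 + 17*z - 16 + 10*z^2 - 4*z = m*(70*z^2 + 287*z + 28) + 80*z^2 + 328*z + 32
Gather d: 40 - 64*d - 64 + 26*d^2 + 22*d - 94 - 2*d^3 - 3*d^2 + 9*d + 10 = -2*d^3 + 23*d^2 - 33*d - 108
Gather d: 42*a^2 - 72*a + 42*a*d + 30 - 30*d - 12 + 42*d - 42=42*a^2 - 72*a + d*(42*a + 12) - 24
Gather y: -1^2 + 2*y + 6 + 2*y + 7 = 4*y + 12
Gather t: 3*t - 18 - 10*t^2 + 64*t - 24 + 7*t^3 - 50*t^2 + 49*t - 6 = 7*t^3 - 60*t^2 + 116*t - 48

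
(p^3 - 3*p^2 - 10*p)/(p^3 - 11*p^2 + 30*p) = (p + 2)/(p - 6)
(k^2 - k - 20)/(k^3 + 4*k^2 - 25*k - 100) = 1/(k + 5)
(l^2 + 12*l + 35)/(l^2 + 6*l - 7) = (l + 5)/(l - 1)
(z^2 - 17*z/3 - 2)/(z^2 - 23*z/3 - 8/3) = (z - 6)/(z - 8)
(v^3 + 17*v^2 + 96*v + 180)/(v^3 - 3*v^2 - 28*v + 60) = (v^2 + 12*v + 36)/(v^2 - 8*v + 12)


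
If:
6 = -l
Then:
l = -6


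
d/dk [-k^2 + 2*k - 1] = 2 - 2*k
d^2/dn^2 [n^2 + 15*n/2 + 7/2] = 2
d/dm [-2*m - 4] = -2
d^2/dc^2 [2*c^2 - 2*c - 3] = 4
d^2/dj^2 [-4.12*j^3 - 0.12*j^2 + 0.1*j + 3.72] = -24.72*j - 0.24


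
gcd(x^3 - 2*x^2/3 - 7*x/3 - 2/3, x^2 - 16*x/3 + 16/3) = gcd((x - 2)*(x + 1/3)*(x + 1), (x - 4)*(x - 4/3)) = 1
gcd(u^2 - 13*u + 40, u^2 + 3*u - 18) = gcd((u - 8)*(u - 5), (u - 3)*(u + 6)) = 1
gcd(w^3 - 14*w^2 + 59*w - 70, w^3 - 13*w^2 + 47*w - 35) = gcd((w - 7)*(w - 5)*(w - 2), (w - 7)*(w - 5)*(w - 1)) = w^2 - 12*w + 35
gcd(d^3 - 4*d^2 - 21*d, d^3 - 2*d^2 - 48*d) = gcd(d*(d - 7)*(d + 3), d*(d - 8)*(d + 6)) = d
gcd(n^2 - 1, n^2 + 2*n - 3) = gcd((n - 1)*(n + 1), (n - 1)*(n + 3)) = n - 1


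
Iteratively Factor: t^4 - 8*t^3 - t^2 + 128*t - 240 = (t + 4)*(t^3 - 12*t^2 + 47*t - 60) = (t - 4)*(t + 4)*(t^2 - 8*t + 15) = (t - 4)*(t - 3)*(t + 4)*(t - 5)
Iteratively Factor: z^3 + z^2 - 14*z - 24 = (z + 2)*(z^2 - z - 12) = (z + 2)*(z + 3)*(z - 4)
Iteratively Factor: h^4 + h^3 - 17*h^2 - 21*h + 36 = (h + 3)*(h^3 - 2*h^2 - 11*h + 12) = (h + 3)^2*(h^2 - 5*h + 4) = (h - 4)*(h + 3)^2*(h - 1)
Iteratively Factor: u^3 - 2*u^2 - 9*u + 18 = (u + 3)*(u^2 - 5*u + 6) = (u - 3)*(u + 3)*(u - 2)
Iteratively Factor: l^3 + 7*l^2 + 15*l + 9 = (l + 3)*(l^2 + 4*l + 3) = (l + 3)^2*(l + 1)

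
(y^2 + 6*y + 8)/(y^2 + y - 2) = (y + 4)/(y - 1)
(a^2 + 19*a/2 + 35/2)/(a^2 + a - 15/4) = 2*(a + 7)/(2*a - 3)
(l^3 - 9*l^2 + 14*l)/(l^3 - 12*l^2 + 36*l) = (l^2 - 9*l + 14)/(l^2 - 12*l + 36)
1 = 1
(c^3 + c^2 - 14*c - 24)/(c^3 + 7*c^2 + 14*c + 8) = (c^2 - c - 12)/(c^2 + 5*c + 4)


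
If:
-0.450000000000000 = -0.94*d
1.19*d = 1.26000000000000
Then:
No Solution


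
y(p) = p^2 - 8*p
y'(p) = 2*p - 8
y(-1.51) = 14.36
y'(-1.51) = -11.02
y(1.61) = -10.29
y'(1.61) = -4.78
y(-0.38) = 3.18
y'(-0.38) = -8.76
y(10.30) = 23.69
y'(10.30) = 12.60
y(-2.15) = 21.82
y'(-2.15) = -12.30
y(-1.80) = 17.64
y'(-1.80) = -11.60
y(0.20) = -1.56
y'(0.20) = -7.60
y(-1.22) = 11.25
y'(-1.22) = -10.44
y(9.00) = 9.00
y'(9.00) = 10.00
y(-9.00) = 153.00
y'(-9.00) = -26.00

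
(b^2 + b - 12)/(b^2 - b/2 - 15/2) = 2*(b + 4)/(2*b + 5)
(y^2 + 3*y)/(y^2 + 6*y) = (y + 3)/(y + 6)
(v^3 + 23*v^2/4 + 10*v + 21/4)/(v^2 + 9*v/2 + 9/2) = (4*v^2 + 11*v + 7)/(2*(2*v + 3))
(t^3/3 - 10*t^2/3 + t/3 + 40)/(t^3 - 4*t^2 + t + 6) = (t^3 - 10*t^2 + t + 120)/(3*(t^3 - 4*t^2 + t + 6))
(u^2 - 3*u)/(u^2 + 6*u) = (u - 3)/(u + 6)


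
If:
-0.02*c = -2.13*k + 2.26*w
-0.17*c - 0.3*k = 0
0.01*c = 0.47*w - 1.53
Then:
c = -5.77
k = 3.27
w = 3.13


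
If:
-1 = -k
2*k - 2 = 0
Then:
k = 1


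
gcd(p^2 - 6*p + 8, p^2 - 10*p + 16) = p - 2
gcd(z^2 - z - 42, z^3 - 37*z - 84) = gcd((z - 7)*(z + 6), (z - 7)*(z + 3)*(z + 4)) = z - 7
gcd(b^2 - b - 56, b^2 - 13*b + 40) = b - 8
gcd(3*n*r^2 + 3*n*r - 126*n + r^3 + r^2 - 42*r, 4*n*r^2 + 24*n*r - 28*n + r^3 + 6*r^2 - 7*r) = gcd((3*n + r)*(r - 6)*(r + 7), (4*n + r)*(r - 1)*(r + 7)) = r + 7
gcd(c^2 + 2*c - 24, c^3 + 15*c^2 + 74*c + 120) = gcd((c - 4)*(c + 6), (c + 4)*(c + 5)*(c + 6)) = c + 6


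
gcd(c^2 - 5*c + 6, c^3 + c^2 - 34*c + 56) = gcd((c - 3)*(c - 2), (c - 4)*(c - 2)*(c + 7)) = c - 2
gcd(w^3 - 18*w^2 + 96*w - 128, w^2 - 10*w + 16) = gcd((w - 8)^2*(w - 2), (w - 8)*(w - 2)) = w^2 - 10*w + 16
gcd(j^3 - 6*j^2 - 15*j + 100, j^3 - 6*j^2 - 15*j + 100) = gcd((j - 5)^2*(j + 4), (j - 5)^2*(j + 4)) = j^3 - 6*j^2 - 15*j + 100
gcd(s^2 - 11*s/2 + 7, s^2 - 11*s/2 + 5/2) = 1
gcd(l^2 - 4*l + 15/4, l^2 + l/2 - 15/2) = l - 5/2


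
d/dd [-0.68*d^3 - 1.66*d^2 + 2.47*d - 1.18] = -2.04*d^2 - 3.32*d + 2.47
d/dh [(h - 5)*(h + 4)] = 2*h - 1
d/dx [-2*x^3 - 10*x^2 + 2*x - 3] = -6*x^2 - 20*x + 2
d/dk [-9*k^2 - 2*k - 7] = -18*k - 2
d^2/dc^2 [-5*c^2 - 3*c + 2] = -10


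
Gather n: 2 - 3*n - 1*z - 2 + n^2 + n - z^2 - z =n^2 - 2*n - z^2 - 2*z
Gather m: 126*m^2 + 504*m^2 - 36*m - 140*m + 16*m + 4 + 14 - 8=630*m^2 - 160*m + 10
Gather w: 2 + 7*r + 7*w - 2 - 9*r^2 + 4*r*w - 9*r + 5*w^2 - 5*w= -9*r^2 - 2*r + 5*w^2 + w*(4*r + 2)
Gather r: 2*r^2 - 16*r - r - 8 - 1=2*r^2 - 17*r - 9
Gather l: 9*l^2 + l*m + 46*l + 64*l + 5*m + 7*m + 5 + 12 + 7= 9*l^2 + l*(m + 110) + 12*m + 24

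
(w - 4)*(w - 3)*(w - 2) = w^3 - 9*w^2 + 26*w - 24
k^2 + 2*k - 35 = (k - 5)*(k + 7)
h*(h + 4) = h^2 + 4*h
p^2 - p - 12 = (p - 4)*(p + 3)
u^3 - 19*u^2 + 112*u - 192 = (u - 8)^2*(u - 3)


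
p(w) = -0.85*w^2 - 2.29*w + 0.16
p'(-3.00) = 2.81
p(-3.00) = -0.62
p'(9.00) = -17.59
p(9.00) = -89.30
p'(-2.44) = 1.86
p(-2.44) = 0.69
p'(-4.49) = 5.34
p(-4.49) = -6.69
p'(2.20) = -6.03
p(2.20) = -8.99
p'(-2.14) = 1.35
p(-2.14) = 1.17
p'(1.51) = -4.86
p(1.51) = -5.24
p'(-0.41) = -1.59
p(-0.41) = 0.96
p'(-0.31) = -1.76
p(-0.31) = 0.79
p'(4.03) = -9.14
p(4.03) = -22.87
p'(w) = -1.7*w - 2.29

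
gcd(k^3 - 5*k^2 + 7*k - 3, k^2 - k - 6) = k - 3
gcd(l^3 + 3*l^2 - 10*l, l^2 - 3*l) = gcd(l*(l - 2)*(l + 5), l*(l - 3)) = l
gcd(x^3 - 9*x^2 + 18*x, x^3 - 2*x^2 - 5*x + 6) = x - 3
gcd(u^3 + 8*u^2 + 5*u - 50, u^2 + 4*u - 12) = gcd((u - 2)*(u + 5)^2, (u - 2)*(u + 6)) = u - 2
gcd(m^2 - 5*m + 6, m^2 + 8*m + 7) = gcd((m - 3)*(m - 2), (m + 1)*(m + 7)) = 1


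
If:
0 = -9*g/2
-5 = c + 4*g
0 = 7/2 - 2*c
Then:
No Solution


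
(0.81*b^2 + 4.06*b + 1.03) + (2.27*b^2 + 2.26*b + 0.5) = 3.08*b^2 + 6.32*b + 1.53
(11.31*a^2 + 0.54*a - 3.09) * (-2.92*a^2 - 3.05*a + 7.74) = -33.0252*a^4 - 36.0723*a^3 + 94.9152*a^2 + 13.6041*a - 23.9166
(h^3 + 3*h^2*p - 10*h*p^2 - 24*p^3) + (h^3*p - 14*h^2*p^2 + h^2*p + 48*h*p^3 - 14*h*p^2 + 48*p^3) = h^3*p + h^3 - 14*h^2*p^2 + 4*h^2*p + 48*h*p^3 - 24*h*p^2 + 24*p^3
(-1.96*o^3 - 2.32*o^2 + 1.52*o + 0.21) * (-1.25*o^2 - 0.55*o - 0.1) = 2.45*o^5 + 3.978*o^4 - 0.428*o^3 - 0.8665*o^2 - 0.2675*o - 0.021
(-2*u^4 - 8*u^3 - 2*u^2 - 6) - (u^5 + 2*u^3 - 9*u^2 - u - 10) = -u^5 - 2*u^4 - 10*u^3 + 7*u^2 + u + 4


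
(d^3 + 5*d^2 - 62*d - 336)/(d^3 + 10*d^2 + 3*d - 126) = (d - 8)/(d - 3)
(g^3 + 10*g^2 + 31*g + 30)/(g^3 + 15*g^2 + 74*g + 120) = (g^2 + 5*g + 6)/(g^2 + 10*g + 24)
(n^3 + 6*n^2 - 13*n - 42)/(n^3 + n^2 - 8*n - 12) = (n + 7)/(n + 2)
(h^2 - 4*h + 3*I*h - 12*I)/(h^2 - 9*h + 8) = (h^2 + h*(-4 + 3*I) - 12*I)/(h^2 - 9*h + 8)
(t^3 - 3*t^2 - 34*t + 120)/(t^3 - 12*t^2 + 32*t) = (t^2 + t - 30)/(t*(t - 8))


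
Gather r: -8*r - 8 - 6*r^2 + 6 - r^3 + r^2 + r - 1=-r^3 - 5*r^2 - 7*r - 3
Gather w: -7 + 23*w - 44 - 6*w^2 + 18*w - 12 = -6*w^2 + 41*w - 63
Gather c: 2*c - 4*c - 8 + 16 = 8 - 2*c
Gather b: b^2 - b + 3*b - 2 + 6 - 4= b^2 + 2*b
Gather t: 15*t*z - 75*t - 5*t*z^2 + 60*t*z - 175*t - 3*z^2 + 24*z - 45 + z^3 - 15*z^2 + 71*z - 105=t*(-5*z^2 + 75*z - 250) + z^3 - 18*z^2 + 95*z - 150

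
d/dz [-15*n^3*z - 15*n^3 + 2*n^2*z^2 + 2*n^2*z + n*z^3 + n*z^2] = n*(-15*n^2 + 4*n*z + 2*n + 3*z^2 + 2*z)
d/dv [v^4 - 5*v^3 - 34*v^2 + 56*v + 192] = 4*v^3 - 15*v^2 - 68*v + 56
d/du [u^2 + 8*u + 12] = 2*u + 8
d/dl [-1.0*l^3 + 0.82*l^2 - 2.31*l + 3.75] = -3.0*l^2 + 1.64*l - 2.31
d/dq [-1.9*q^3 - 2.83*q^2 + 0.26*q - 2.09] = -5.7*q^2 - 5.66*q + 0.26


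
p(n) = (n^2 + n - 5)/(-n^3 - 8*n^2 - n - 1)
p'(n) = (2*n + 1)/(-n^3 - 8*n^2 - n - 1) + (n^2 + n - 5)*(3*n^2 + 16*n + 1)/(-n^3 - 8*n^2 - n - 1)^2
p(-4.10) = -0.12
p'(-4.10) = 0.09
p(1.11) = 0.20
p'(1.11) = -0.58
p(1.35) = 0.09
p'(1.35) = -0.33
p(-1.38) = 0.37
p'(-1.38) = 0.60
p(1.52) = 0.05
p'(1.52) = -0.23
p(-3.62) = -0.08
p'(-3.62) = 0.09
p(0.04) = 4.71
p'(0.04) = -8.38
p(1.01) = 0.27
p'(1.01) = -0.75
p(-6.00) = -0.37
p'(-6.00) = 0.24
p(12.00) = -0.05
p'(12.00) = 0.00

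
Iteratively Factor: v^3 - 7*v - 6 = (v + 1)*(v^2 - v - 6) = (v + 1)*(v + 2)*(v - 3)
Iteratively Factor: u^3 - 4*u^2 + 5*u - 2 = (u - 1)*(u^2 - 3*u + 2) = (u - 2)*(u - 1)*(u - 1)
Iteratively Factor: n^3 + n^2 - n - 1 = (n + 1)*(n^2 - 1) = (n + 1)^2*(n - 1)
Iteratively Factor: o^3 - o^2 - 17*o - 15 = (o + 1)*(o^2 - 2*o - 15) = (o + 1)*(o + 3)*(o - 5)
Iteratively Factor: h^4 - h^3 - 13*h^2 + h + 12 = (h + 3)*(h^3 - 4*h^2 - h + 4) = (h + 1)*(h + 3)*(h^2 - 5*h + 4) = (h - 1)*(h + 1)*(h + 3)*(h - 4)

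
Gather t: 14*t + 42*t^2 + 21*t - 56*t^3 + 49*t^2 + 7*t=-56*t^3 + 91*t^2 + 42*t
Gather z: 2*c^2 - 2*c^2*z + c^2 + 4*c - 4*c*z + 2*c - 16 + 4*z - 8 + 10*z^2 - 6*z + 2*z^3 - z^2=3*c^2 + 6*c + 2*z^3 + 9*z^2 + z*(-2*c^2 - 4*c - 2) - 24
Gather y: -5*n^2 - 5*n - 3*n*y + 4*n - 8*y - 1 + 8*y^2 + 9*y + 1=-5*n^2 - n + 8*y^2 + y*(1 - 3*n)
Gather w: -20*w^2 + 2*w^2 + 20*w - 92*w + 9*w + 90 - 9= -18*w^2 - 63*w + 81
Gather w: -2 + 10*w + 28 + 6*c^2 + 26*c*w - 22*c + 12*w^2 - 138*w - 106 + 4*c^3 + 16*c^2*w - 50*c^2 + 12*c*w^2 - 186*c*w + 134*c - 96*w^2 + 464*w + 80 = 4*c^3 - 44*c^2 + 112*c + w^2*(12*c - 84) + w*(16*c^2 - 160*c + 336)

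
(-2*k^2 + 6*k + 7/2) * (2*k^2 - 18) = -4*k^4 + 12*k^3 + 43*k^2 - 108*k - 63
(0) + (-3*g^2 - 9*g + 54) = -3*g^2 - 9*g + 54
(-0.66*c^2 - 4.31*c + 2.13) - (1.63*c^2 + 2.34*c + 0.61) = -2.29*c^2 - 6.65*c + 1.52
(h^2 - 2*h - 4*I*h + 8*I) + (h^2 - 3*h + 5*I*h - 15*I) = 2*h^2 - 5*h + I*h - 7*I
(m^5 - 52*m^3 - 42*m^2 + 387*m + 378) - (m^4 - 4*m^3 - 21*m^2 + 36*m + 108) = m^5 - m^4 - 48*m^3 - 21*m^2 + 351*m + 270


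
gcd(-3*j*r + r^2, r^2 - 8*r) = r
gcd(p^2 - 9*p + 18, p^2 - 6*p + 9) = p - 3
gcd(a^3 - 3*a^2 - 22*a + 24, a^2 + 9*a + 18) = 1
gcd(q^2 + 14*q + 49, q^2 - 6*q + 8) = 1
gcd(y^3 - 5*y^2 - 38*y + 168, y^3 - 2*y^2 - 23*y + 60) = y - 4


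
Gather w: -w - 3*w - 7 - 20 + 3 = -4*w - 24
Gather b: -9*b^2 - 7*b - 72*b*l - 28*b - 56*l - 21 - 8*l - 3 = -9*b^2 + b*(-72*l - 35) - 64*l - 24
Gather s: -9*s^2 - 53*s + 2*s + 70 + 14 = -9*s^2 - 51*s + 84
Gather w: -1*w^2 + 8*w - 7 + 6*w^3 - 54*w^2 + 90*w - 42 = 6*w^3 - 55*w^2 + 98*w - 49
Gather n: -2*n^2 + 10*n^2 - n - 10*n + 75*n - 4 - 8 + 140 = 8*n^2 + 64*n + 128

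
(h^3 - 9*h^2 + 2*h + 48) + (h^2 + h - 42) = h^3 - 8*h^2 + 3*h + 6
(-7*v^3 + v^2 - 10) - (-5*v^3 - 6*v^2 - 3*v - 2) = -2*v^3 + 7*v^2 + 3*v - 8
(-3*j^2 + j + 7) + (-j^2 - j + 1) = 8 - 4*j^2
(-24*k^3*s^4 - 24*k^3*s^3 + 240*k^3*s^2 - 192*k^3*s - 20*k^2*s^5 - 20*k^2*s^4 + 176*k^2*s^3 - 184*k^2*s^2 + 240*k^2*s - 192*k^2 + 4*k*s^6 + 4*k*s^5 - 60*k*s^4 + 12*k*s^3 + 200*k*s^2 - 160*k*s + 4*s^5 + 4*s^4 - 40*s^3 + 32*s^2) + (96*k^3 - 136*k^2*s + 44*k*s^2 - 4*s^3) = -24*k^3*s^4 - 24*k^3*s^3 + 240*k^3*s^2 - 192*k^3*s + 96*k^3 - 20*k^2*s^5 - 20*k^2*s^4 + 176*k^2*s^3 - 184*k^2*s^2 + 104*k^2*s - 192*k^2 + 4*k*s^6 + 4*k*s^5 - 60*k*s^4 + 12*k*s^3 + 244*k*s^2 - 160*k*s + 4*s^5 + 4*s^4 - 44*s^3 + 32*s^2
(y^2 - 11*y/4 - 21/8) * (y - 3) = y^3 - 23*y^2/4 + 45*y/8 + 63/8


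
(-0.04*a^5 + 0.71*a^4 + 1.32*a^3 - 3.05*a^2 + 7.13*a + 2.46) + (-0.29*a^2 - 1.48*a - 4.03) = -0.04*a^5 + 0.71*a^4 + 1.32*a^3 - 3.34*a^2 + 5.65*a - 1.57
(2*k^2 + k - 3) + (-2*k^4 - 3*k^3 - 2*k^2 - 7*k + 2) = -2*k^4 - 3*k^3 - 6*k - 1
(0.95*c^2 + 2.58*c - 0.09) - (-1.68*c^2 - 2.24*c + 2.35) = 2.63*c^2 + 4.82*c - 2.44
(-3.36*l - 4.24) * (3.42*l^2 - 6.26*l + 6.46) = -11.4912*l^3 + 6.5328*l^2 + 4.8368*l - 27.3904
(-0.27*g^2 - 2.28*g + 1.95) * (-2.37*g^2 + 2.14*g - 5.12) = 0.6399*g^4 + 4.8258*g^3 - 8.1183*g^2 + 15.8466*g - 9.984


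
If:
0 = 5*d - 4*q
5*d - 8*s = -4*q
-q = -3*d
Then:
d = 0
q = 0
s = 0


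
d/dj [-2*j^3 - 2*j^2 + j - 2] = -6*j^2 - 4*j + 1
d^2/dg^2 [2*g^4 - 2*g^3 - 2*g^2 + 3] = 24*g^2 - 12*g - 4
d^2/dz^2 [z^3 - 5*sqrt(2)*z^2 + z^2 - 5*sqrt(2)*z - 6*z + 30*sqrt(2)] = 6*z - 10*sqrt(2) + 2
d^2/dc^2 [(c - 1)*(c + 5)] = 2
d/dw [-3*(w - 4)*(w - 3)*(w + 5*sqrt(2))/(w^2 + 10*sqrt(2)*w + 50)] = 3*(-w^4 - 20*sqrt(2)*w^3 - 238*w^2 + 35*sqrt(2)*w^2 - 380*sqrt(2)*w + 700*w + 600 + 1750*sqrt(2))/(w^4 + 20*sqrt(2)*w^3 + 300*w^2 + 1000*sqrt(2)*w + 2500)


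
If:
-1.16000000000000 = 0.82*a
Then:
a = -1.41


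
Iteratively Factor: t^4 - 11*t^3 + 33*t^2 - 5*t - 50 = (t + 1)*(t^3 - 12*t^2 + 45*t - 50) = (t - 5)*(t + 1)*(t^2 - 7*t + 10) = (t - 5)*(t - 2)*(t + 1)*(t - 5)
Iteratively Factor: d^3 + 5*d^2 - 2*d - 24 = (d + 4)*(d^2 + d - 6) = (d + 3)*(d + 4)*(d - 2)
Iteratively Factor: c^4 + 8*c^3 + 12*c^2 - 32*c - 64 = (c + 4)*(c^3 + 4*c^2 - 4*c - 16) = (c + 4)^2*(c^2 - 4) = (c + 2)*(c + 4)^2*(c - 2)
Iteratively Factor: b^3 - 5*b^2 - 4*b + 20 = (b + 2)*(b^2 - 7*b + 10) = (b - 2)*(b + 2)*(b - 5)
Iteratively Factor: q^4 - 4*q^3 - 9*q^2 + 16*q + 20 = (q - 5)*(q^3 + q^2 - 4*q - 4) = (q - 5)*(q - 2)*(q^2 + 3*q + 2) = (q - 5)*(q - 2)*(q + 1)*(q + 2)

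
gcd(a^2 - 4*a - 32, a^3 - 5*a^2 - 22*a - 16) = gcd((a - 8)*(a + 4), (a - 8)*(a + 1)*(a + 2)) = a - 8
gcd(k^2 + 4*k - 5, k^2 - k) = k - 1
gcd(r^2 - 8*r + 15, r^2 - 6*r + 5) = r - 5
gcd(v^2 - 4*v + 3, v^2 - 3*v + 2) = v - 1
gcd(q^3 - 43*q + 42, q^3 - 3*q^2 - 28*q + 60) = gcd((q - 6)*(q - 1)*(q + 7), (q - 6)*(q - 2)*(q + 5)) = q - 6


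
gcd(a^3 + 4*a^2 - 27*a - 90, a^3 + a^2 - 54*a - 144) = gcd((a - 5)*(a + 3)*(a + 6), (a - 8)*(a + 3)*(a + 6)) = a^2 + 9*a + 18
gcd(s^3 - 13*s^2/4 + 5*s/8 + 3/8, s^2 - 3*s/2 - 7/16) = s + 1/4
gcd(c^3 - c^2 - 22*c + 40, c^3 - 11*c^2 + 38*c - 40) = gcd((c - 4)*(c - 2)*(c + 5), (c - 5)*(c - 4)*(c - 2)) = c^2 - 6*c + 8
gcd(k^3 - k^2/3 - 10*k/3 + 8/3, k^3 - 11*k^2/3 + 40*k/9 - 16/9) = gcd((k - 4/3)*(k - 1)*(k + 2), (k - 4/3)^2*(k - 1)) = k^2 - 7*k/3 + 4/3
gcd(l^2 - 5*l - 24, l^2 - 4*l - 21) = l + 3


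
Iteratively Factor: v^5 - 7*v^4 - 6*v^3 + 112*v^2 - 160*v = (v)*(v^4 - 7*v^3 - 6*v^2 + 112*v - 160) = v*(v - 5)*(v^3 - 2*v^2 - 16*v + 32) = v*(v - 5)*(v - 4)*(v^2 + 2*v - 8) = v*(v - 5)*(v - 4)*(v - 2)*(v + 4)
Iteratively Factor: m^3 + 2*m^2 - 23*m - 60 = (m + 3)*(m^2 - m - 20) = (m + 3)*(m + 4)*(m - 5)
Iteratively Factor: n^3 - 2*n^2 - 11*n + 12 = (n - 4)*(n^2 + 2*n - 3) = (n - 4)*(n + 3)*(n - 1)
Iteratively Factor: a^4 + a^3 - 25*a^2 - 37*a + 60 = (a + 4)*(a^3 - 3*a^2 - 13*a + 15) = (a - 5)*(a + 4)*(a^2 + 2*a - 3) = (a - 5)*(a + 3)*(a + 4)*(a - 1)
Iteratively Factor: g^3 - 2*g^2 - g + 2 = (g + 1)*(g^2 - 3*g + 2) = (g - 1)*(g + 1)*(g - 2)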